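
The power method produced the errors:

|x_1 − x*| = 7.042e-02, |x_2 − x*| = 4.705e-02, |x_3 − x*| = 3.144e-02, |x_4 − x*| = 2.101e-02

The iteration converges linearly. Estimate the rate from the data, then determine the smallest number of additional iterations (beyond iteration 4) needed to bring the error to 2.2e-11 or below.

52

Rate ρ ≈ |x_4 − x*|/|x_3 − x*| = 2.101e-02/3.144e-02 = 0.6683.
After j more steps, |x_{4+j} − x*| ≈ 2.101e-02·ρ^j; need ρ^j ≤ 2.2e-11/2.101e-02 = 1.04712e-09.
j ≥ ln(1.04712e-09)/ln(0.6683) = -20.6772/-0.40302 = 51.306.
So 52 more iterations are needed.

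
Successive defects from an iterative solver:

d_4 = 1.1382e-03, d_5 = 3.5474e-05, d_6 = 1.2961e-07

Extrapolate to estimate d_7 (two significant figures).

First estimate the order: p ≈ ln(d_6/d_5) / ln(d_5/d_4) = ln(1.2961e-07/3.5474e-05)/ln(3.5474e-05/1.1382e-03) = ln(0.00365366)/ln(0.0311668) ≈ 1.6180.
Then d_7 ≈ d_6·(d_6/d_5)^p = 1.2961e-07·(0.00365366)^1.6180 = 1.2961e-07·0.000113892 ≈ 1.476e-11.

1.5e-11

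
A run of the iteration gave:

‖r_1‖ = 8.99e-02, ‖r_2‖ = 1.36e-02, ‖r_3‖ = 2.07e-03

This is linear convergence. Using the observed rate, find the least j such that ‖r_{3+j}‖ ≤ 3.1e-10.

9

Rate ρ ≈ ‖r_3‖/‖r_2‖ = 2.07e-03/1.36e-02 = 0.1522.
After j more steps, ‖r_{3+j}‖ ≈ 2.07e-03·ρ^j; need ρ^j ≤ 3.1e-10/2.07e-03 = 1.49758e-07.
j ≥ ln(1.49758e-07)/ln(0.1522) = -15.7142/-1.88256 = 8.347.
So 9 more iterations are needed.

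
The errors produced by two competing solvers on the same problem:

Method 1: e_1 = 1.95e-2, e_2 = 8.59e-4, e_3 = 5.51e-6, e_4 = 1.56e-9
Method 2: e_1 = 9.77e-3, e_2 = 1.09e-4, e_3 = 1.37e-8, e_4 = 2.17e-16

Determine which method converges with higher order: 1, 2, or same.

Method 1: p ≈ ln(1.56e-9/5.51e-6)/ln(5.51e-6/8.59e-4) ≈ 1.62.
Method 2: p ≈ ln(2.17e-16/1.37e-8)/ln(1.37e-8/1.09e-4) ≈ 2.00.
Method 2 has the higher order (≈2.0 vs ≈1.6).

2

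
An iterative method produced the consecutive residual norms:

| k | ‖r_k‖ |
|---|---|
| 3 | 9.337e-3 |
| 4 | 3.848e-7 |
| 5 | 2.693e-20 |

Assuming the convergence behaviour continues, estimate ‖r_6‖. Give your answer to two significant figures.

9.2e-60

First estimate the order: p ≈ ln(‖r_5‖/‖r_4‖) / ln(‖r_4‖/‖r_3‖) = ln(2.693e-20/3.848e-7)/ln(3.848e-7/9.337e-3) = ln(6.99844e-14)/ln(4.12124e-05) ≈ 3.0000.
Then ‖r_6‖ ≈ ‖r_5‖·(‖r_5‖/‖r_4‖)^p = 2.693e-20·(6.99844e-14)^3.0000 = 2.693e-20·3.42771e-40 ≈ 9.231e-60.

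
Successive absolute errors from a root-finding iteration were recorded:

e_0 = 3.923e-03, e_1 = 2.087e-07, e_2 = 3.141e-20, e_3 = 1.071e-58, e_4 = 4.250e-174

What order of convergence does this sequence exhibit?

Consecutive ratios: e_4/e_3 = 4.250e-174/1.071e-58 = 3.96825e-116, e_3/e_2 = 1.071e-58/3.141e-20 = 3.40974e-39.
p ≈ ln(3.96825e-116)/ln(3.40974e-39) = -265.7215/-88.5742 ≈ 3.00.
So the convergence is cubic (order 3).

3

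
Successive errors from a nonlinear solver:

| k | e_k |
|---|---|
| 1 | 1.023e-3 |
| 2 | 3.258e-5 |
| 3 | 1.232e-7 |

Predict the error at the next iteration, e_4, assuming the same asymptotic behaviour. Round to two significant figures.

First estimate the order: p ≈ ln(e_3/e_2) / ln(e_2/e_1) = ln(1.232e-7/3.258e-5)/ln(3.258e-5/1.023e-3) = ln(0.00378146)/ln(0.0318475) ≈ 1.6182.
Then e_4 ≈ e_3·(e_3/e_2)^p = 1.232e-7·(0.00378146)^1.6182 = 1.232e-7·0.000120273 ≈ 1.482e-11.

1.5e-11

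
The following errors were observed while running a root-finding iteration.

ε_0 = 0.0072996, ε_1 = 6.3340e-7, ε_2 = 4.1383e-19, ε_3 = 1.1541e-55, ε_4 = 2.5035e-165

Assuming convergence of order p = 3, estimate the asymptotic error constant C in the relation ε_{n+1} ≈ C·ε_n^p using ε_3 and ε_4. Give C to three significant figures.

C ≈ ε_4 / ε_3^3
  = 2.5035e-165 / (1.1541e-55)^3
  = 2.5035e-165 / 1.5372e-165 ≈ 1.6286

1.63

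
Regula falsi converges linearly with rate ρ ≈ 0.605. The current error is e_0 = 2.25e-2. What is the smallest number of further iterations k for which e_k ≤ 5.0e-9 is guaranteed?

After k steps, e_k ≈ 2.25e-2·0.605^k.
Need 0.605^k ≤ 5.0e-9/2.25e-2 = 2.22222e-07.
k ≥ ln(2.22222e-07)/ln(0.605) = -15.3196/-0.50253 = 30.485.
Smallest integer k = 31.

31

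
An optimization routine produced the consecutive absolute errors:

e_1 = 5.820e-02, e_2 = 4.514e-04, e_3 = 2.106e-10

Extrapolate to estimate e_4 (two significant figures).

2.1e-29

First estimate the order: p ≈ ln(e_3/e_2) / ln(e_2/e_1) = ln(2.106e-10/4.514e-04)/ln(4.514e-04/5.820e-02) = ln(4.66549e-07)/ln(0.00775601) ≈ 3.0000.
Then e_4 ≈ e_3·(e_3/e_2)^p = 2.106e-10·(4.66549e-07)^3.0000 = 2.106e-10·1.01553e-19 ≈ 2.139e-29.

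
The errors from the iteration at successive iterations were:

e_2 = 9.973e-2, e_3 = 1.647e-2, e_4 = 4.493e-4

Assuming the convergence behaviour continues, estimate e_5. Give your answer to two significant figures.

3.3e-7

First estimate the order: p ≈ ln(e_4/e_3) / ln(e_3/e_2) = ln(4.493e-4/1.647e-2)/ln(1.647e-2/9.973e-2) = ln(0.0272799)/ln(0.165146) ≈ 1.9999.
Then e_5 ≈ e_4·(e_4/e_3)^p = 4.493e-4·(0.0272799)^1.9999 = 4.493e-4·0.000744461 ≈ 3.345e-07.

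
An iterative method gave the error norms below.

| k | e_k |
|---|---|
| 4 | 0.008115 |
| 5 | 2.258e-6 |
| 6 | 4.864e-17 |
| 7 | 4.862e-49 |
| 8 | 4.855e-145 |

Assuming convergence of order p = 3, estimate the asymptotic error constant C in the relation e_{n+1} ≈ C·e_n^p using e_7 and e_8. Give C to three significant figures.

4.22

C ≈ e_8 / e_7^3
  = 4.855e-145 / (4.862e-49)^3
  = 4.855e-145 / 1.14933e-145 ≈ 4.2242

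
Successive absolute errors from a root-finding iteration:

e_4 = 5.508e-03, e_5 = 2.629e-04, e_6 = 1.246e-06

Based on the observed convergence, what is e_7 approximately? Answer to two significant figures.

1.0e-10

First estimate the order: p ≈ ln(e_6/e_5) / ln(e_5/e_4) = ln(1.246e-06/2.629e-04)/ln(2.629e-04/5.508e-03) = ln(0.00473944)/ln(0.0477306) ≈ 1.7592.
Then e_7 ≈ e_6·(e_6/e_5)^p = 1.246e-06·(0.00473944)^1.7592 = 1.246e-06·8.14965e-05 ≈ 1.015e-10.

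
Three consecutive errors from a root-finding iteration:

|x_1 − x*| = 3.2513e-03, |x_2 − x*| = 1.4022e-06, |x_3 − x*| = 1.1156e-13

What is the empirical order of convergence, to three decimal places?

p ≈ ln(|x_3 − x*|/|x_2 − x*|) / ln(|x_2 − x*|/|x_1 − x*|)
  = ln(1.1156e-13/1.4022e-06) / ln(1.4022e-06/3.2513e-03)
  = ln(7.95607e-08) / ln(0.000431274)
  = -16.346746 / -7.748767 ≈ 2.109593

2.110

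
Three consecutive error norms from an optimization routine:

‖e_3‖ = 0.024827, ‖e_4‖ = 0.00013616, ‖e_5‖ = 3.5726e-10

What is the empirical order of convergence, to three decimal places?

p ≈ ln(‖e_5‖/‖e_4‖) / ln(‖e_4‖/‖e_3‖)
  = ln(3.5726e-10/0.00013616) / ln(0.00013616/0.024827)
  = ln(2.62382e-06) / ln(0.00548435)
  = -12.850879 / -5.205857 ≈ 2.468542

2.469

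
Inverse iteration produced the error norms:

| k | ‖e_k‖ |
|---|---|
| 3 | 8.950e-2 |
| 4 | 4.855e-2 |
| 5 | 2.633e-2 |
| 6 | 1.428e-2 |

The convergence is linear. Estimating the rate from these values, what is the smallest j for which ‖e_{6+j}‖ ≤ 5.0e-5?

Rate ρ ≈ ‖e_6‖/‖e_5‖ = 1.428e-2/2.633e-2 = 0.5423.
After j more steps, ‖e_{6+j}‖ ≈ 1.428e-2·ρ^j; need ρ^j ≤ 5.0e-5/1.428e-2 = 0.0035014.
j ≥ ln(0.0035014)/ln(0.5423) = -5.6546/-0.61194 = 9.240.
So 10 more iterations are needed.

10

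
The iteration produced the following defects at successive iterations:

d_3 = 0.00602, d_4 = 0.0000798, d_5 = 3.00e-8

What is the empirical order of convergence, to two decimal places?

p ≈ ln(d_5/d_4) / ln(d_4/d_3)
  = ln(3.00e-8/0.0000798) / ln(0.0000798/0.00602)
  = ln(0.00037594) / ln(0.0132558)
  = -7.88608 / -4.32332 ≈ 1.82408

1.82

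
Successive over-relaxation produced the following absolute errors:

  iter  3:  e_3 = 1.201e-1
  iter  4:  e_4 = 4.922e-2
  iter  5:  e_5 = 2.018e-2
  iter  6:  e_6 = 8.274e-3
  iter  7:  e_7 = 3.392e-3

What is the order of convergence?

1

Consecutive ratios: e_7/e_6 = 3.392e-3/8.274e-3 = 0.409959, e_6/e_5 = 8.274e-3/2.018e-2 = 0.41001.
p ≈ ln(0.409959)/ln(0.41001) = -0.8917/-0.8916 ≈ 1.00.
So the convergence is linear (order 1).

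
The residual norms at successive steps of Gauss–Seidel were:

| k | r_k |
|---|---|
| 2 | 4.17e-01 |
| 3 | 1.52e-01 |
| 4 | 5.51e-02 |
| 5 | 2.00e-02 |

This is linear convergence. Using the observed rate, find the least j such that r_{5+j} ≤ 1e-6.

10

Rate ρ ≈ r_5/r_4 = 2.00e-02/5.51e-02 = 0.3630.
After j more steps, r_{5+j} ≈ 2.00e-02·ρ^j; need ρ^j ≤ 1e-6/2.00e-02 = 5e-05.
j ≥ ln(5e-05)/ln(0.3630) = -9.9035/-1.01335 = 9.773.
So 10 more iterations are needed.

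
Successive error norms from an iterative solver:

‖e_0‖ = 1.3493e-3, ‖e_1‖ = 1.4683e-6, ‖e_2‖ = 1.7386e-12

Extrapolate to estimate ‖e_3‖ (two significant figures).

2.4e-24

First estimate the order: p ≈ ln(‖e_2‖/‖e_1‖) / ln(‖e_1‖/‖e_0‖) = ln(1.7386e-12/1.4683e-6)/ln(1.4683e-6/1.3493e-3) = ln(1.18409e-06)/ln(0.00108819) ≈ 2.0000.
Then ‖e_3‖ ≈ ‖e_2‖·(‖e_2‖/‖e_1‖)^p = 1.7386e-12·(1.18409e-06)^2.0000 = 1.7386e-12·1.40207e-12 ≈ 2.438e-24.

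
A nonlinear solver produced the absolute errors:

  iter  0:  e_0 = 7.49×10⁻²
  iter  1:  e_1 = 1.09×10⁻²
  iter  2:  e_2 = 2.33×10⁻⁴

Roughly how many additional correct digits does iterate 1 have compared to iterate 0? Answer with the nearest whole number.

Digits gained ≈ log₁₀(e_0/e_1) = log₁₀(7.49×10⁻²/1.09×10⁻²) = log₁₀(6.87156) ≈ 0.837.

1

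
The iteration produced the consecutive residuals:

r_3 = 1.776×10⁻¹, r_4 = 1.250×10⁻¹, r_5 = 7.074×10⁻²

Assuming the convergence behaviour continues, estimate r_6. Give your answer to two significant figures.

2.8e-2

First estimate the order: p ≈ ln(r_5/r_4) / ln(r_4/r_3) = ln(7.074×10⁻²/1.250×10⁻¹)/ln(1.250×10⁻¹/1.776×10⁻¹) = ln(0.56592)/ln(0.703829) ≈ 1.6209.
Then r_6 ≈ r_5·(r_5/r_4)^p = 7.074×10⁻²·(0.56592)^1.6209 = 7.074×10⁻²·0.397412 ≈ 0.02811.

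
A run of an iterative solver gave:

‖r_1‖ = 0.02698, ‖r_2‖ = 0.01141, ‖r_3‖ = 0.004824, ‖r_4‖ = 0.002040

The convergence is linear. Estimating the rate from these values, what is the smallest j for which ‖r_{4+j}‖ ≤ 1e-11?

23

Rate ρ ≈ ‖r_4‖/‖r_3‖ = 0.002040/0.004824 = 0.4229.
After j more steps, ‖r_{4+j}‖ ≈ 0.002040·ρ^j; need ρ^j ≤ 1e-11/0.002040 = 4.90196e-09.
j ≥ ln(4.90196e-09)/ln(0.4229) = -19.1336/-0.86062 = 22.232.
So 23 more iterations are needed.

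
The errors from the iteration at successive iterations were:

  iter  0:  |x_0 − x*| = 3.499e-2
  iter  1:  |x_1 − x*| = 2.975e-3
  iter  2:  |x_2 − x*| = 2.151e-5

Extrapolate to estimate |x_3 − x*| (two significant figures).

1.1e-9

First estimate the order: p ≈ ln(|x_2 − x*|/|x_1 − x*|) / ln(|x_1 − x*|/|x_0 − x*|) = ln(2.151e-5/2.975e-3)/ln(2.975e-3/3.499e-2) = ln(0.00723025)/ln(0.0850243) ≈ 1.9999.
Then |x_3 − x*| ≈ |x_2 − x*|·(|x_2 − x*|/|x_1 − x*|)^p = 2.151e-5·(0.00723025)^1.9999 = 2.151e-5·5.23023e-05 ≈ 1.125e-09.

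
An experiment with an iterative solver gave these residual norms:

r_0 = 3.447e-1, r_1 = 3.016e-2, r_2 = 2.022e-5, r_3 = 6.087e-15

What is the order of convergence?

3

Consecutive ratios: r_3/r_2 = 6.087e-15/2.022e-5 = 3.01039e-10, r_2/r_1 = 2.022e-5/3.016e-2 = 0.000670424.
p ≈ ln(3.01039e-10)/ln(0.000670424) = -21.9238/-7.3076 ≈ 3.00.
So the convergence is cubic (order 3).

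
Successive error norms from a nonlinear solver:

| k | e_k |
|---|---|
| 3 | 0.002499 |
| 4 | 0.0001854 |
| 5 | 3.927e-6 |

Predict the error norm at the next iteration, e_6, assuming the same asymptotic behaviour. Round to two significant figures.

First estimate the order: p ≈ ln(e_5/e_4) / ln(e_4/e_3) = ln(3.927e-6/0.0001854)/ln(0.0001854/0.002499) = ln(0.0211812)/ln(0.0741897) ≈ 1.4819.
Then e_6 ≈ e_5·(e_5/e_4)^p = 3.927e-6·(0.0211812)^1.4819 = 3.927e-6·0.00330542 ≈ 1.298e-08.

1.3e-8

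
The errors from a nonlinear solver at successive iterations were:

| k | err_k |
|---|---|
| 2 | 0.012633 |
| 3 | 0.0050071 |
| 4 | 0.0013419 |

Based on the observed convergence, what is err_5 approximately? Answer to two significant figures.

2.1e-4

First estimate the order: p ≈ ln(err_4/err_3) / ln(err_3/err_2) = ln(0.0013419/0.0050071)/ln(0.0050071/0.012633) = ln(0.267999)/ln(0.396351) ≈ 1.4228.
Then err_5 ≈ err_4·(err_4/err_3)^p = 0.0013419·(0.267999)^1.4228 = 0.0013419·0.153585 ≈ 0.0002061.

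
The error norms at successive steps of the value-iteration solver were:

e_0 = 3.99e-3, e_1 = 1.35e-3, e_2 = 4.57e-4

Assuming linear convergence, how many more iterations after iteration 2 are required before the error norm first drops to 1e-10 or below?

Rate ρ ≈ e_2/e_1 = 4.57e-4/1.35e-3 = 0.3385.
After j more steps, e_{2+j} ≈ 4.57e-4·ρ^j; need ρ^j ≤ 1e-10/4.57e-4 = 2.18818e-07.
j ≥ ln(2.18818e-07)/ln(0.3385) = -15.3350/-1.08323 = 14.157.
So 15 more iterations are needed.

15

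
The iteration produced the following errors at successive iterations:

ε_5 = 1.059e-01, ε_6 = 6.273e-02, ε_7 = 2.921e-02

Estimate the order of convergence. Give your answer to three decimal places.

p ≈ ln(ε_7/ε_6) / ln(ε_6/ε_5)
  = ln(2.921e-02/6.273e-02) / ln(6.273e-02/1.059e-01)
  = ln(0.465646) / ln(0.592351)
  = -0.764330 / -0.523656 ≈ 1.459603

1.460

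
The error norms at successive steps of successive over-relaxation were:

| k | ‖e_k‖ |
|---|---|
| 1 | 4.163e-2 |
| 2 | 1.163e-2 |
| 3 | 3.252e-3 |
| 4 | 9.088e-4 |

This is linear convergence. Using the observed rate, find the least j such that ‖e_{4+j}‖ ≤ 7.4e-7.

Rate ρ ≈ ‖e_4‖/‖e_3‖ = 9.088e-4/3.252e-3 = 0.2795.
After j more steps, ‖e_{4+j}‖ ≈ 9.088e-4·ρ^j; need ρ^j ≤ 7.4e-7/9.088e-4 = 0.000814261.
j ≥ ln(0.000814261)/ln(0.2795) = -7.1132/-1.27475 = 5.580.
So 6 more iterations are needed.

6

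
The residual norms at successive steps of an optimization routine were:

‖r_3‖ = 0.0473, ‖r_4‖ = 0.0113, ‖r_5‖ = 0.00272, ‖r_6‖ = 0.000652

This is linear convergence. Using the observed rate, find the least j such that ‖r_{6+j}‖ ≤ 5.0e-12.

Rate ρ ≈ ‖r_6‖/‖r_5‖ = 0.000652/0.00272 = 0.2397.
After j more steps, ‖r_{6+j}‖ ≈ 0.000652·ρ^j; need ρ^j ≤ 5.0e-12/0.000652 = 7.66871e-09.
j ≥ ln(7.66871e-09)/ln(0.2397) = -18.6861/-1.42837 = 13.082.
So 14 more iterations are needed.

14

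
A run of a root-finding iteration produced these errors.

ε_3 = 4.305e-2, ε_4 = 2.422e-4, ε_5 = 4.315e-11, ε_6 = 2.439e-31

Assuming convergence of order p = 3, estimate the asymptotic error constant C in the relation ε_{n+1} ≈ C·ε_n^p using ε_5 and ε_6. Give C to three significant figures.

3.04

C ≈ ε_6 / ε_5^3
  = 2.439e-31 / (4.315e-11)^3
  = 2.439e-31 / 8.0342e-32 ≈ 3.0358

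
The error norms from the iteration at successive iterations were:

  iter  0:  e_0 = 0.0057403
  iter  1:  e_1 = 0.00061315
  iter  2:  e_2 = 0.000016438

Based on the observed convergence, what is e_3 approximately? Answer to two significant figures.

First estimate the order: p ≈ ln(e_2/e_1) / ln(e_1/e_0) = ln(0.000016438/0.00061315)/ln(0.00061315/0.0057403) = ln(0.0268091)/ln(0.106815) ≈ 1.6180.
Then e_3 ≈ e_2·(e_2/e_1)^p = 0.000016438·(0.0268091)^1.6180 = 0.000016438·0.00286392 ≈ 4.708e-08.

4.7e-8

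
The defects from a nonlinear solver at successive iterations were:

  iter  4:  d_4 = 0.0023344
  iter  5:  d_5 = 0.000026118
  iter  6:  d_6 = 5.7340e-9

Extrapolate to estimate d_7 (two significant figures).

7.9e-16

First estimate the order: p ≈ ln(d_6/d_5) / ln(d_5/d_4) = ln(5.7340e-9/0.000026118)/ln(0.000026118/0.0023344) = ln(0.000219542)/ln(0.0111883) ≈ 1.8750.
Then d_7 ≈ d_6·(d_6/d_5)^p = 5.7340e-9·(0.000219542)^1.8750 = 5.7340e-9·1.38148e-07 ≈ 7.921e-16.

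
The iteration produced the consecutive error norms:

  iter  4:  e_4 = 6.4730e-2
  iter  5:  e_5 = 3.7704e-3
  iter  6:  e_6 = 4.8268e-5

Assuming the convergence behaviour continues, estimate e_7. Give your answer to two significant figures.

First estimate the order: p ≈ ln(e_6/e_5) / ln(e_5/e_4) = ln(4.8268e-5/3.7704e-3)/ln(3.7704e-3/6.4730e-2) = ln(0.0128018)/ln(0.0582481) ≈ 1.5329.
Then e_7 ≈ e_6·(e_6/e_5)^p = 4.8268e-5·(0.0128018)^1.5329 = 4.8268e-5·0.00125498 ≈ 6.058e-08.

6.1e-8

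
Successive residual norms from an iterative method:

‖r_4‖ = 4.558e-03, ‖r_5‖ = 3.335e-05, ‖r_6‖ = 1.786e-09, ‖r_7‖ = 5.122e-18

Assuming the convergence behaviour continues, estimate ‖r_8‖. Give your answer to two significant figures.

First estimate the order: p ≈ ln(‖r_7‖/‖r_6‖) / ln(‖r_6‖/‖r_5‖) = ln(5.122e-18/1.786e-09)/ln(1.786e-09/3.335e-05) = ln(2.86786e-09)/ln(5.35532e-05) ≈ 2.0000.
Then ‖r_8‖ ≈ ‖r_7‖·(‖r_7‖/‖r_6‖)^p = 5.122e-18·(2.86786e-09)^2.0000 = 5.122e-18·8.22462e-18 ≈ 4.213e-35.

4.2e-35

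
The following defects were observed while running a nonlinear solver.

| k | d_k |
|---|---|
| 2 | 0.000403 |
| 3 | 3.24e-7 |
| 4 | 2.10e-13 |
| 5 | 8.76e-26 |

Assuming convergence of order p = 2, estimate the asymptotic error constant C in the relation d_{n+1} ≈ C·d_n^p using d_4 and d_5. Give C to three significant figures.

1.99

C ≈ d_5 / d_4^2
  = 8.76e-26 / (2.10e-13)^2
  = 8.76e-26 / 4.41e-26 ≈ 1.9864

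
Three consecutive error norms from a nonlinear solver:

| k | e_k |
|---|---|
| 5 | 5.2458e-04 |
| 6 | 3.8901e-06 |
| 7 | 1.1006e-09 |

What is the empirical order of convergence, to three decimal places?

1.666

p ≈ ln(e_7/e_6) / ln(e_6/e_5)
  = ln(1.1006e-09/3.8901e-06) / ln(3.8901e-06/5.2458e-04)
  = ln(0.000282923) / ln(0.00741565)
  = -8.170336 / -4.904163 ≈ 1.666000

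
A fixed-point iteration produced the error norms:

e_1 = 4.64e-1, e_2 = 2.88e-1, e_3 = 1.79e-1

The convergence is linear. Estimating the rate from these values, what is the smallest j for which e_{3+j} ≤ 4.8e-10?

42

Rate ρ ≈ e_3/e_2 = 1.79e-1/2.88e-1 = 0.6215.
After j more steps, e_{3+j} ≈ 1.79e-1·ρ^j; need ρ^j ≤ 4.8e-10/1.79e-1 = 2.68156e-09.
j ≥ ln(2.68156e-09)/ln(0.6215) = -19.7369/-0.47562 = 41.497.
So 42 more iterations are needed.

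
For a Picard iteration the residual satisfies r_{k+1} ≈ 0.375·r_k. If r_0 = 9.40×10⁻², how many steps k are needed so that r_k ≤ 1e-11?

After k steps, r_k ≈ 9.40×10⁻²·0.375^k.
Need 0.375^k ≤ 1e-11/9.40×10⁻² = 1.06383e-10.
k ≥ ln(1.06383e-10)/ln(0.375) = -22.9640/-0.98083 = 23.413.
Smallest integer k = 24.

24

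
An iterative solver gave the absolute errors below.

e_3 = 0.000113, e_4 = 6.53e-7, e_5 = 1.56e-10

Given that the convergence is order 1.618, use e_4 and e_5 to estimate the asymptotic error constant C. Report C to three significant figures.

C ≈ e_5 / e_4^1.618
  = 1.56e-10 / (6.53e-7)^1.618
  = 1.56e-10 / 9.82946e-11 ≈ 1.5871

1.59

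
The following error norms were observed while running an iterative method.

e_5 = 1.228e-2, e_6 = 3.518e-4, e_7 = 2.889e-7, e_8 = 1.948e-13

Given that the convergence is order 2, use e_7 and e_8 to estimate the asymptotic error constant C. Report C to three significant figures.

C ≈ e_8 / e_7^2
  = 1.948e-13 / (2.889e-7)^2
  = 1.948e-13 / 8.34632e-14 ≈ 2.334

2.33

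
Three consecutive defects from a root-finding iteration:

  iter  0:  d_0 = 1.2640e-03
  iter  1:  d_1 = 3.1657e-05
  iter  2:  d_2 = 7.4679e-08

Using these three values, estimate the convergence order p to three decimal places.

p ≈ ln(d_2/d_1) / ln(d_1/d_0)
  = ln(7.4679e-08/3.1657e-05) / ln(3.1657e-05/1.2640e-03)
  = ln(0.002359) / ln(0.0250451)
  = -6.049517 / -3.687077 ≈ 1.640735

1.641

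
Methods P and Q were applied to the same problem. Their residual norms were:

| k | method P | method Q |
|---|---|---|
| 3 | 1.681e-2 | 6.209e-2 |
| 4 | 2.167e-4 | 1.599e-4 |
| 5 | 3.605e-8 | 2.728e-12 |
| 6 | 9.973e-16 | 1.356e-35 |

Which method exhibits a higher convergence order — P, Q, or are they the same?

Q

Method P: p ≈ ln(9.973e-16/3.605e-8)/ln(3.605e-8/2.167e-4) ≈ 2.00.
Method Q: p ≈ ln(1.356e-35/2.728e-12)/ln(2.728e-12/1.599e-4) ≈ 3.00.
Method Q has the higher order (≈3.0 vs ≈2.0).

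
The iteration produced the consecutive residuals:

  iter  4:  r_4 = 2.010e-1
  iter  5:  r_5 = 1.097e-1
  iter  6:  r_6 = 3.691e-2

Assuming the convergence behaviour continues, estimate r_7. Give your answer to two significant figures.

5.2e-3

First estimate the order: p ≈ ln(r_6/r_5) / ln(r_5/r_4) = ln(3.691e-2/1.097e-1)/ln(1.097e-1/2.010e-1) = ln(0.336463)/ln(0.545771) ≈ 1.7988.
Then r_7 ≈ r_6·(r_6/r_5)^p = 3.691e-2·(0.336463)^1.7988 = 3.691e-2·0.140947 ≈ 0.005202.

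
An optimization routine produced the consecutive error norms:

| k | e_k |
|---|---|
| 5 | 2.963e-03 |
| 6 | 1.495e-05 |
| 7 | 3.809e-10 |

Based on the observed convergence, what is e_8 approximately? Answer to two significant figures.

First estimate the order: p ≈ ln(e_7/e_6) / ln(e_6/e_5) = ln(3.809e-10/1.495e-05)/ln(1.495e-05/2.963e-03) = ln(2.54783e-05)/ln(0.00504556) ≈ 1.9998.
Then e_8 ≈ e_7·(e_7/e_6)^p = 3.809e-10·(2.54783e-05)^1.9998 = 3.809e-10·6.50519e-10 ≈ 2.478e-19.

2.5e-19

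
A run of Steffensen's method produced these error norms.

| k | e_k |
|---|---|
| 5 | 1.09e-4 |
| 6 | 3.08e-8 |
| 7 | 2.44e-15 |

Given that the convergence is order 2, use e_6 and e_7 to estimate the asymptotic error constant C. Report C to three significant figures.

2.57

C ≈ e_7 / e_6^2
  = 2.44e-15 / (3.08e-8)^2
  = 2.44e-15 / 9.4864e-16 ≈ 2.5721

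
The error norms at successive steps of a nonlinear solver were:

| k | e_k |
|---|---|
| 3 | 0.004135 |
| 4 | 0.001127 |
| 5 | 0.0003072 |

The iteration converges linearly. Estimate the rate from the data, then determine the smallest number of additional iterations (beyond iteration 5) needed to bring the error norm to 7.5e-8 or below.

7

Rate ρ ≈ e_5/e_4 = 0.0003072/0.001127 = 0.2726.
After j more steps, e_{5+j} ≈ 0.0003072·ρ^j; need ρ^j ≤ 7.5e-8/0.0003072 = 0.000244141.
j ≥ ln(0.000244141)/ln(0.2726) = -8.3178/-1.29975 = 6.400.
So 7 more iterations are needed.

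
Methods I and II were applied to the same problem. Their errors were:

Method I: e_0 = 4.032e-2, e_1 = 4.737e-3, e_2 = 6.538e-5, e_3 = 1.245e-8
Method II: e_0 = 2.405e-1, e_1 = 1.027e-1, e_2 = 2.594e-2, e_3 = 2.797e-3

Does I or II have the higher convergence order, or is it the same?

I

Method I: p ≈ ln(1.245e-8/6.538e-5)/ln(6.538e-5/4.737e-3) ≈ 2.00.
Method II: p ≈ ln(2.797e-3/2.594e-2)/ln(2.594e-2/1.027e-1) ≈ 1.62.
Method I has the higher order (≈2.0 vs ≈1.6).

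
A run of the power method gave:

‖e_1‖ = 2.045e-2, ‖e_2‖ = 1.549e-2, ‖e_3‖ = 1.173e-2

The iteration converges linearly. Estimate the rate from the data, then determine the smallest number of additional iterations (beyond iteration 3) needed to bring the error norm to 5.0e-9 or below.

Rate ρ ≈ ‖e_3‖/‖e_2‖ = 1.173e-2/1.549e-2 = 0.7573.
After j more steps, ‖e_{3+j}‖ ≈ 1.173e-2·ρ^j; need ρ^j ≤ 5.0e-9/1.173e-2 = 4.26257e-07.
j ≥ ln(4.26257e-07)/ln(0.7573) = -14.6682/-0.27800 = 52.763.
So 53 more iterations are needed.

53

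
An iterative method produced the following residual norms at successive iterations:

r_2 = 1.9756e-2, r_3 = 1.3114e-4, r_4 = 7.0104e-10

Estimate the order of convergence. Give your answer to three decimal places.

p ≈ ln(r_4/r_3) / ln(r_3/r_2)
  = ln(7.0104e-10/1.3114e-4) / ln(1.3114e-4/1.9756e-2)
  = ln(5.34574e-06) / ln(0.00663798)
  = -12.139211 / -5.014948 ≈ 2.420606

2.421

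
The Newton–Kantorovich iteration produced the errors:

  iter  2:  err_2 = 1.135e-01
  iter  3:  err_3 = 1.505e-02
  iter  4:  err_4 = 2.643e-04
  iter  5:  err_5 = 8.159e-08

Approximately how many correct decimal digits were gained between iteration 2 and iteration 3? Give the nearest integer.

1

Digits gained ≈ log₁₀(err_2/err_3) = log₁₀(1.135e-01/1.505e-02) = log₁₀(7.54153) ≈ 0.877.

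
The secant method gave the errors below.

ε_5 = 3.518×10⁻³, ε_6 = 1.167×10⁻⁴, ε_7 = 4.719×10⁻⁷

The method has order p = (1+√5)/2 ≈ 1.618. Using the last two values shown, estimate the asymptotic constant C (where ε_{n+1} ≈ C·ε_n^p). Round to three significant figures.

1.09

C ≈ ε_7 / ε_6^1.618
  = 4.719×10⁻⁷ / (1.167×10⁻⁴)^1.618
  = 4.719×10⁻⁷ / 4.33033e-07 ≈ 1.0898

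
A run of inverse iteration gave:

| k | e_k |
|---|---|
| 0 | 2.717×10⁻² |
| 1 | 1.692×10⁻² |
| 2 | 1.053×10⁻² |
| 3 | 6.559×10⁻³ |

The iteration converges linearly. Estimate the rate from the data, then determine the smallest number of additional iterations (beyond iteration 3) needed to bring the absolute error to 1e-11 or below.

43

Rate ρ ≈ e_3/e_2 = 6.559×10⁻³/1.053×10⁻² = 0.6229.
After j more steps, e_{3+j} ≈ 6.559×10⁻³·ρ^j; need ρ^j ≤ 1e-11/6.559×10⁻³ = 1.52462e-09.
j ≥ ln(1.52462e-09)/ln(0.6229) = -20.3015/-0.47337 = 42.887.
So 43 more iterations are needed.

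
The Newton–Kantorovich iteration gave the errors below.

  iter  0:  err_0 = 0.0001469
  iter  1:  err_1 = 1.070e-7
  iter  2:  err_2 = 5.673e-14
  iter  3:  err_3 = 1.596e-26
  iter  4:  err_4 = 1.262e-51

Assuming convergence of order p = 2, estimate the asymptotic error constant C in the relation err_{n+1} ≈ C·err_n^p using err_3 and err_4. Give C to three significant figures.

4.95

C ≈ err_4 / err_3^2
  = 1.262e-51 / (1.596e-26)^2
  = 1.262e-51 / 2.54722e-52 ≈ 4.9544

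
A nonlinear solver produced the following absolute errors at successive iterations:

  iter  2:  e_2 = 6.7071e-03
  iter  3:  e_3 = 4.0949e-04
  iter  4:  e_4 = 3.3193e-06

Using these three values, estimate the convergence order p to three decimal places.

p ≈ ln(e_4/e_3) / ln(e_3/e_2)
  = ln(3.3193e-06/4.0949e-04) / ln(4.0949e-04/6.7071e-03)
  = ln(0.00810594) / ln(0.0610532)
  = -4.815158 / -2.796010 ≈ 1.722153

1.722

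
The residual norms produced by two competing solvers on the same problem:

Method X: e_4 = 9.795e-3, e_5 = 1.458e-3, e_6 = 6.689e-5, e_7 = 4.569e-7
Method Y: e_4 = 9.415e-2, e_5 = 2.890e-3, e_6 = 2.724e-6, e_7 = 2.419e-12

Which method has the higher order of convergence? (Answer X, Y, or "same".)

Method X: p ≈ ln(4.569e-7/6.689e-5)/ln(6.689e-5/1.458e-3) ≈ 1.62.
Method Y: p ≈ ln(2.419e-12/2.724e-6)/ln(2.724e-6/2.890e-3) ≈ 2.00.
Method Y has the higher order (≈2.0 vs ≈1.6).

Y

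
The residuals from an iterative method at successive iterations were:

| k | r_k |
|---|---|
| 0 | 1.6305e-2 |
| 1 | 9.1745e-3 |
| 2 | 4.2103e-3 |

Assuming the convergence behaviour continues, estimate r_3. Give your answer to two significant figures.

1.5e-3

First estimate the order: p ≈ ln(r_2/r_1) / ln(r_1/r_0) = ln(4.2103e-3/9.1745e-3)/ln(9.1745e-3/1.6305e-2) = ln(0.458913)/ln(0.56268) ≈ 1.3545.
Then r_3 ≈ r_2·(r_2/r_1)^p = 4.2103e-3·(0.458913)^1.3545 = 4.2103e-3·0.348188 ≈ 0.001466.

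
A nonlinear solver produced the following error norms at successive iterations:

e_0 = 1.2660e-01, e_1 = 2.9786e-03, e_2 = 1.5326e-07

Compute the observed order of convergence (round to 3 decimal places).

p ≈ ln(e_2/e_1) / ln(e_1/e_0)
  = ln(1.5326e-07/2.9786e-03) / ln(2.9786e-03/1.2660e-01)
  = ln(5.14537e-05) / ln(0.0235276)
  = -9.874828 / -3.749581 ≈ 2.633582

2.634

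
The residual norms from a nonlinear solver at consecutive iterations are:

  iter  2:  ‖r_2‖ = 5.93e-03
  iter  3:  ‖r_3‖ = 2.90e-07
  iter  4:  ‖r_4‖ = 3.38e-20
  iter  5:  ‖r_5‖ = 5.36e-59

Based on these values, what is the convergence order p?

3

Consecutive ratios: ‖r_5‖/‖r_4‖ = 5.36e-59/3.38e-20 = 1.5858e-39, ‖r_4‖/‖r_3‖ = 3.38e-20/2.90e-07 = 1.16552e-13.
p ≈ ln(1.5858e-39)/ln(1.16552e-13) = -89.3397/-29.7804 ≈ 3.00.
So the convergence is cubic (order 3).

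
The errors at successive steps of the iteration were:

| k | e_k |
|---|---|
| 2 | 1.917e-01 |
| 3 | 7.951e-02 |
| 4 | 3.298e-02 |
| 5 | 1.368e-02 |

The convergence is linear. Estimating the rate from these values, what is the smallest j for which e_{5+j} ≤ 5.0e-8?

15

Rate ρ ≈ e_5/e_4 = 1.368e-02/3.298e-02 = 0.4148.
After j more steps, e_{5+j} ≈ 1.368e-02·ρ^j; need ρ^j ≤ 5.0e-8/1.368e-02 = 3.65497e-06.
j ≥ ln(3.65497e-06)/ln(0.4148) = -12.5194/-0.87996 = 14.227.
So 15 more iterations are needed.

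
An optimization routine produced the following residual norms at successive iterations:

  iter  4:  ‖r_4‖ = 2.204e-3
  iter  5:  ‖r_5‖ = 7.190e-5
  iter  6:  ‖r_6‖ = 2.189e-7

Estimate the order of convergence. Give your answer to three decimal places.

p ≈ ln(‖r_6‖/‖r_5‖) / ln(‖r_5‖/‖r_4‖)
  = ln(2.189e-7/7.190e-5) / ln(7.190e-5/2.204e-3)
  = ln(0.00304451) / ln(0.0326225)
  = -5.794415 / -3.422753 ≈ 1.692911

1.693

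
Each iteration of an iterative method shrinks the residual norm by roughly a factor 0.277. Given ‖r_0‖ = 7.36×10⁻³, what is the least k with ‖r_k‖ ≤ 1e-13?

After k steps, ‖r_k‖ ≈ 7.36×10⁻³·0.277^k.
Need 0.277^k ≤ 1e-13/7.36×10⁻³ = 1.3587e-11.
k ≥ ln(1.3587e-11)/ln(0.277) = -25.0219/-1.28374 = 19.491.
Smallest integer k = 20.

20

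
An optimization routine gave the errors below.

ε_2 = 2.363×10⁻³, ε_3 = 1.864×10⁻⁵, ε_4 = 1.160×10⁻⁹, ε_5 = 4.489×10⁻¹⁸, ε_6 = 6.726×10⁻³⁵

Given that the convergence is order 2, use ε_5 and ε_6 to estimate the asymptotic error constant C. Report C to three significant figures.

C ≈ ε_6 / ε_5^2
  = 6.726×10⁻³⁵ / (4.489×10⁻¹⁸)^2
  = 6.726×10⁻³⁵ / 2.01511e-35 ≈ 3.3378

3.34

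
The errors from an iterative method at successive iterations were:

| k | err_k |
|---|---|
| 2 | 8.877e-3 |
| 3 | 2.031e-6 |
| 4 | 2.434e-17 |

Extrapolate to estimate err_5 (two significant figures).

First estimate the order: p ≈ ln(err_4/err_3) / ln(err_3/err_2) = ln(2.434e-17/2.031e-6)/ln(2.031e-6/8.877e-3) = ln(1.19842e-11)/ln(0.000228794) ≈ 2.9999.
Then err_5 ≈ err_4·(err_4/err_3)^p = 2.434e-17·(1.19842e-11)^2.9999 = 2.434e-17·1.72552e-33 ≈ 4.2e-50.

4.2e-50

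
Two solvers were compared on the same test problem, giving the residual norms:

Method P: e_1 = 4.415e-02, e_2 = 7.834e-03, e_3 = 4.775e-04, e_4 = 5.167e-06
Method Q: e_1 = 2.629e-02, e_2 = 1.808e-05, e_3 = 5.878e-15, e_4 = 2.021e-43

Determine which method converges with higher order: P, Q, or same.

Q

Method P: p ≈ ln(5.167e-06/4.775e-04)/ln(4.775e-04/7.834e-03) ≈ 1.62.
Method Q: p ≈ ln(2.021e-43/5.878e-15)/ln(5.878e-15/1.808e-05) ≈ 3.00.
Method Q has the higher order (≈3.0 vs ≈1.6).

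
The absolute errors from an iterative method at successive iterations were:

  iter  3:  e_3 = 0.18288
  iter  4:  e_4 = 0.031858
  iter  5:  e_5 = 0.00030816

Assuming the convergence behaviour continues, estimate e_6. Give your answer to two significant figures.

1.4e-9

First estimate the order: p ≈ ln(e_5/e_4) / ln(e_4/e_3) = ln(0.00030816/0.031858)/ln(0.031858/0.18288) = ln(0.00967292)/ln(0.174202) ≈ 2.6543.
Then e_6 ≈ e_5·(e_5/e_4)^p = 0.00030816·(0.00967292)^2.6543 = 0.00030816·4.49848e-06 ≈ 1.386e-09.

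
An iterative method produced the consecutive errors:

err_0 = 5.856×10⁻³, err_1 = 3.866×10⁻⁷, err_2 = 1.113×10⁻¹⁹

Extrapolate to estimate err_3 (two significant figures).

2.7e-57

First estimate the order: p ≈ ln(err_2/err_1) / ln(err_1/err_0) = ln(1.113×10⁻¹⁹/3.866×10⁻⁷)/ln(3.866×10⁻⁷/5.856×10⁻³) = ln(2.87894e-13)/ln(6.60178e-05) ≈ 2.9999.
Then err_3 ≈ err_2·(err_2/err_1)^p = 1.113×10⁻¹⁹·(2.87894e-13)^2.9999 = 1.113×10⁻¹⁹·2.39305e-38 ≈ 2.663e-57.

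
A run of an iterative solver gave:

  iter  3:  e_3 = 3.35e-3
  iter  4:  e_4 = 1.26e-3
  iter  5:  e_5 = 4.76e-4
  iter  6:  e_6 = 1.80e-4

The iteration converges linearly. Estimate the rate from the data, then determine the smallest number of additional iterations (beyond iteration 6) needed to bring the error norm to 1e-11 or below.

Rate ρ ≈ e_6/e_5 = 1.80e-4/4.76e-4 = 0.3782.
After j more steps, e_{6+j} ≈ 1.80e-4·ρ^j; need ρ^j ≤ 1e-11/1.80e-4 = 5.55556e-08.
j ≥ ln(5.55556e-08)/ln(0.3782) = -16.7059/-0.97233 = 17.181.
So 18 more iterations are needed.

18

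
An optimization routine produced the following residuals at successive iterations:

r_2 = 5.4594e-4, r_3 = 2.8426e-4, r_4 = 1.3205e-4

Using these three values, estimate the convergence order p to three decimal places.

p ≈ ln(r_4/r_3) / ln(r_3/r_2)
  = ln(1.3205e-4/2.8426e-4) / ln(2.8426e-4/5.4594e-4)
  = ln(0.46454) / ln(0.52068)
  = -0.766708 / -0.652620 ≈ 1.174815

1.175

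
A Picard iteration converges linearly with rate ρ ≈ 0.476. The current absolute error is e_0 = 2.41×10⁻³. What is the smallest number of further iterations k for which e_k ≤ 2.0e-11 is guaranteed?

After k steps, e_k ≈ 2.41×10⁻³·0.476^k.
Need 0.476^k ≤ 2.0e-11/2.41×10⁻³ = 8.29876e-09.
k ≥ ln(8.29876e-09)/ln(0.476) = -18.6072/-0.74234 = 25.066.
Smallest integer k = 26.

26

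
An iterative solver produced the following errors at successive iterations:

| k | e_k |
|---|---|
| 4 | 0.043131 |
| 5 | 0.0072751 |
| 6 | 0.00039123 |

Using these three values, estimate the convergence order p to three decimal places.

1.642

p ≈ ln(e_6/e_5) / ln(e_5/e_4)
  = ln(0.00039123/0.0072751) / ln(0.0072751/0.043131)
  = ln(0.0537766) / ln(0.168675)
  = -2.922917 / -1.779781 ≈ 1.642290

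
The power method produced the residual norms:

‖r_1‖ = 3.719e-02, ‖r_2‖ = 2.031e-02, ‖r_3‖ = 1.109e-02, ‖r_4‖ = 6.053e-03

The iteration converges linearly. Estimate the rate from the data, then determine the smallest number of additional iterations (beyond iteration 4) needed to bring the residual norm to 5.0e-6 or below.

12

Rate ρ ≈ ‖r_4‖/‖r_3‖ = 6.053e-03/1.109e-02 = 0.5458.
After j more steps, ‖r_{4+j}‖ ≈ 6.053e-03·ρ^j; need ρ^j ≤ 5.0e-6/6.053e-03 = 0.000826037.
j ≥ ln(0.000826037)/ln(0.5458) = -7.0989/-0.60550 = 11.724.
So 12 more iterations are needed.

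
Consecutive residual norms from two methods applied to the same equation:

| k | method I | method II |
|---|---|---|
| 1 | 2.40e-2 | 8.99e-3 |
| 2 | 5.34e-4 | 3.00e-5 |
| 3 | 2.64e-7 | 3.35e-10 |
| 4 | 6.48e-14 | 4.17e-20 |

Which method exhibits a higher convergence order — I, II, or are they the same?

same

Method I: p ≈ ln(6.48e-14/2.64e-7)/ln(2.64e-7/5.34e-4) ≈ 2.00.
Method II: p ≈ ln(4.17e-20/3.35e-10)/ln(3.35e-10/3.00e-5) ≈ 2.00.
Both orders ≈ 2.0 — effectively the same.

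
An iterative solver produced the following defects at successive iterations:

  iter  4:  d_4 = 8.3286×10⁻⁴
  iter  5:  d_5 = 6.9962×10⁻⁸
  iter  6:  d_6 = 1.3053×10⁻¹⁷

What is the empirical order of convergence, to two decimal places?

2.39

p ≈ ln(d_6/d_5) / ln(d_5/d_4)
  = ln(1.3053×10⁻¹⁷/6.9962×10⁻⁸) / ln(6.9962×10⁻⁸/8.3286×10⁻⁴)
  = ln(1.86573e-10) / ln(8.40021e-05)
  = -22.40220 / -9.38467 ≈ 2.38711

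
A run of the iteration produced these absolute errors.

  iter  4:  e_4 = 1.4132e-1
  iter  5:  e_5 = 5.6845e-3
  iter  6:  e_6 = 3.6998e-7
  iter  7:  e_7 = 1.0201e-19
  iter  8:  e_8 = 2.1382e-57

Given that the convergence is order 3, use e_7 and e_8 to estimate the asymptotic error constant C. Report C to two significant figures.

2.0

C ≈ e_8 / e_7^3
  = 2.1382e-57 / (1.0201e-19)^3
  = 2.1382e-57 / 1.06152e-57 ≈ 2.0143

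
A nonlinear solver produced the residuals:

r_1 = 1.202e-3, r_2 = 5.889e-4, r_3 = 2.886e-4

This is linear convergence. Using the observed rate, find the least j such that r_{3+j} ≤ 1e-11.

Rate ρ ≈ r_3/r_2 = 2.886e-4/5.889e-4 = 0.4901.
After j more steps, r_{3+j} ≈ 2.886e-4·ρ^j; need ρ^j ≤ 1e-11/2.886e-4 = 3.465e-08.
j ≥ ln(3.465e-08)/ln(0.4901) = -17.1780/-0.71315 = 24.087.
So 25 more iterations are needed.

25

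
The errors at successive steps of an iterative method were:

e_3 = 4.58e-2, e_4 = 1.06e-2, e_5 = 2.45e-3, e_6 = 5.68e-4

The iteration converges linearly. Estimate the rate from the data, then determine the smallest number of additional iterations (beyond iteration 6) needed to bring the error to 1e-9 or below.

Rate ρ ≈ e_6/e_5 = 5.68e-4/2.45e-3 = 0.2318.
After j more steps, e_{6+j} ≈ 5.68e-4·ρ^j; need ρ^j ≤ 1e-9/5.68e-4 = 1.76056e-06.
j ≥ ln(1.76056e-06)/ln(0.2318) = -13.2499/-1.46188 = 9.064.
So 10 more iterations are needed.

10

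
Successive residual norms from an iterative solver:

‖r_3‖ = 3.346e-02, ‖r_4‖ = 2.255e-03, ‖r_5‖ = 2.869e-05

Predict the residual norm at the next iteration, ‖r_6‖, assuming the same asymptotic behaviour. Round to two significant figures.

2.5e-8

First estimate the order: p ≈ ln(‖r_5‖/‖r_4‖) / ln(‖r_4‖/‖r_3‖) = ln(2.869e-05/2.255e-03)/ln(2.255e-03/3.346e-02) = ln(0.0127228)/ln(0.0673939) ≈ 1.6181.
Then ‖r_6‖ ≈ ‖r_5‖·(‖r_5‖/‖r_4‖)^p = 2.869e-05·(0.0127228)^1.6181 = 2.869e-05·0.000857088 ≈ 2.459e-08.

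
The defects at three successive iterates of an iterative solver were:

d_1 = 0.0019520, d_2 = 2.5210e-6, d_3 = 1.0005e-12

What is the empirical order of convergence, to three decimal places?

2.216

p ≈ ln(d_3/d_2) / ln(d_2/d_1)
  = ln(1.0005e-12/2.5210e-6) / ln(2.5210e-6/0.0019520)
  = ln(3.96866e-07) / ln(0.0012915)
  = -14.739667 / -6.651951 ≈ 2.215841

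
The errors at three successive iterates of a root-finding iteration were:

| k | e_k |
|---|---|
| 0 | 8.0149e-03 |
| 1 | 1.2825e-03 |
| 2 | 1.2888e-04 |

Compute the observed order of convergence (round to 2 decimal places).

1.25

p ≈ ln(e_2/e_1) / ln(e_1/e_0)
  = ln(1.2888e-04/1.2825e-03) / ln(1.2825e-03/8.0149e-03)
  = ln(0.100491) / ln(0.160014)
  = -2.29769 / -1.83249 ≈ 1.25386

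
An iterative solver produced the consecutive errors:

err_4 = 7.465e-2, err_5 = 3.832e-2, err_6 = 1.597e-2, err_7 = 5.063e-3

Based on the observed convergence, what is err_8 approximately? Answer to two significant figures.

First estimate the order: p ≈ ln(err_7/err_6) / ln(err_6/err_5) = ln(5.063e-3/1.597e-2)/ln(1.597e-2/3.832e-2) = ln(0.317032)/ln(0.416754) ≈ 1.3125.
Then err_8 ≈ err_7·(err_7/err_6)^p = 5.063e-3·(0.317032)^1.3125 = 5.063e-3·0.22141 ≈ 0.001121.

1.1e-3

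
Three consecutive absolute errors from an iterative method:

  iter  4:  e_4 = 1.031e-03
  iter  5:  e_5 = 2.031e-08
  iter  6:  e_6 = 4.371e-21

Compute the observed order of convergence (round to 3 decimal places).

2.692

p ≈ ln(e_6/e_5) / ln(e_5/e_4)
  = ln(4.371e-21/2.031e-08) / ln(2.031e-08/1.031e-03)
  = ln(2.15214e-13) / ln(1.96993e-05)
  = -29.167144 / -10.834927 ≈ 2.691956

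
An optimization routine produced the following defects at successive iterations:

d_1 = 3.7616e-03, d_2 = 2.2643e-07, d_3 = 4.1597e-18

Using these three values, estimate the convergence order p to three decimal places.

p ≈ ln(d_3/d_2) / ln(d_2/d_1)
  = ln(4.1597e-18/2.2643e-07) / ln(2.2643e-07/3.7616e-03)
  = ln(1.83708e-11) / ln(6.01951e-05)
  = -24.720259 / -9.717920 ≈ 2.543781

2.544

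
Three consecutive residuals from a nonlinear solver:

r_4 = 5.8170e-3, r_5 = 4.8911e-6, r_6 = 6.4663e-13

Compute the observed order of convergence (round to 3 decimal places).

2.237

p ≈ ln(r_6/r_5) / ln(r_5/r_4)
  = ln(6.4663e-13/4.8911e-6) / ln(4.8911e-6/5.8170e-3)
  = ln(1.32205e-07) / ln(0.000840829)
  = -15.838912 / -7.081122 ≈ 2.236780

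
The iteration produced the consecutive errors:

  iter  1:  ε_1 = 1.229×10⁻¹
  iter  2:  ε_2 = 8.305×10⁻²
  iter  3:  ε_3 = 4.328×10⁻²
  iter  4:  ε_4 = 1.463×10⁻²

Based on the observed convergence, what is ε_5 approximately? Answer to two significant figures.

2.4e-3

First estimate the order: p ≈ ln(ε_4/ε_3) / ln(ε_3/ε_2) = ln(1.463×10⁻²/4.328×10⁻²)/ln(4.328×10⁻²/8.305×10⁻²) = ln(0.338031)/ln(0.521132) ≈ 1.6642.
Then ε_5 ≈ ε_4·(ε_4/ε_3)^p = 1.463×10⁻²·(0.338031)^1.6642 = 1.463×10⁻²·0.164471 ≈ 0.002406.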